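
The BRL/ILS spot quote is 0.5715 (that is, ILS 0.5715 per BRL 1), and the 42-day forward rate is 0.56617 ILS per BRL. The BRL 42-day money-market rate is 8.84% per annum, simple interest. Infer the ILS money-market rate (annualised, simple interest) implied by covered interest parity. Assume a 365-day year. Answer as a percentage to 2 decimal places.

T = 42/365 years.
F/S = 0.56617/0.5715 = 0.9906737 = (growth of ILS) / (growth of BRL).
BRL growth factor: 1 + 0.0884×42/365 = 1.0101721.
So the ILS growth factor = 1.0007509.
r = (1.0007509 − 1)/(42/365) = 0.006526 → 0.65%.

0.65%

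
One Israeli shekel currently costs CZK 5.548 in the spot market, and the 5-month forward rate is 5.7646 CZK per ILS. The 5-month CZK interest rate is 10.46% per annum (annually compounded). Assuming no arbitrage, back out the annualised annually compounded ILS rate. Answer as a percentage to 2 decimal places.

0.76%

T = 5/12 years.
CIP gives F = S · g_CZK/g_ILS, so g_CZK/g_ILS = 5.7646/5.548 = 1.0390411.
The CZK side grows by (1 + 0.1046)^(5/12) = 1.0423225.
So the ILS growth factor = 1.0031581.
Annualise: 1.0031581^(12/5) − 1 = 0.007596 = 0.76%.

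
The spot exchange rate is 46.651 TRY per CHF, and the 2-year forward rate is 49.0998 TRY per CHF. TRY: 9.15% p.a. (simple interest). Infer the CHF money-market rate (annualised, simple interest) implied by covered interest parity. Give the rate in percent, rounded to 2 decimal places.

6.20%

T = 2 years.
CIP gives F = S · g_TRY/g_CHF, so g_TRY/g_CHF = 49.0998/46.651 = 1.0524919.
The TRY side grows by 1 + 0.0915×2 = 1.183000.
That pins the CHF growth at 1.1239991.
(1.1239991 − 1)/T = 0.062000, i.e. 6.20%.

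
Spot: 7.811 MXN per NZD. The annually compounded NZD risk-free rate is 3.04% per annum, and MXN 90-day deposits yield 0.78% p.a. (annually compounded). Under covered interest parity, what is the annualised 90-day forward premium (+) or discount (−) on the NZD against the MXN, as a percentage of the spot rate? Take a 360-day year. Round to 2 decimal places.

T = 90/360 years.
F = S · g_MXN/g_NZD = 7.811 × 1.0019443/1.0075149 = 7.767813.
(F − S)/S ÷ T = (7.767813 − 7.811)/7.811/(90/360) = -0.022116 → -2.21%.

-2.21%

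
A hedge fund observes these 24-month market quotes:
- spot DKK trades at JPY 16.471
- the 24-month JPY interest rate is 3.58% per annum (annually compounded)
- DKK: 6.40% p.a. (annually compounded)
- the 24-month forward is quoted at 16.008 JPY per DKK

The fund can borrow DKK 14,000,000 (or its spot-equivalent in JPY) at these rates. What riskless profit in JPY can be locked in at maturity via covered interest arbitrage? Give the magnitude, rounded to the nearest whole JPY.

T = 2 years.
Route A — deposit DKK, sell forward: 14,000,000 × 1.132096 × 16.008 = JPY 253,716,298.75.
Route B — convert at spot, deposit JPY: 14,000,000 × 16.471 × 1.07288164 = JPY 247,400,068.89.
The quoted forward overvalues DKK, so borrow JPY, buy DKK at spot, deposit the DKK at 6.40%, and sell the proceeds forward at 16.008.
The gap between the two covered legs is JPY 6,316,230.

JPY 6,316,230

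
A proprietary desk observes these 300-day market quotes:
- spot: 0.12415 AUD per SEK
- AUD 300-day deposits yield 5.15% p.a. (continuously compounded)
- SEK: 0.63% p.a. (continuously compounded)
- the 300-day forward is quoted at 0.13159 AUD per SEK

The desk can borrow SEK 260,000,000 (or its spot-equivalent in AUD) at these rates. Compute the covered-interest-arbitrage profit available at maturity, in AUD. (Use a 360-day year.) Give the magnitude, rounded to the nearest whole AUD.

T = 300/360 years.
Keep in SEK, deliver into the forward: 260,000,000·1.0052638054·0.13159 = AUD 34,393,492.68.
Swap to AUD now, deposit: 260,000,000·0.12415·1.0438509037 = AUD 33,694,463.32.
The quoted forward overvalues SEK, so borrow AUD, buy SEK at spot, deposit the SEK at 0.63%, and sell the proceeds forward at 0.13159.
Arbitrage profit = |34,393,492.68 − 33,694,463.32| = AUD 699,029.

AUD 699,029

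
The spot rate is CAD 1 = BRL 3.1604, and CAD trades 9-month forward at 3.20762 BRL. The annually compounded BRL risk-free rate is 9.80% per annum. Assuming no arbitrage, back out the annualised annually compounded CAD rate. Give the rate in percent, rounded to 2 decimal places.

7.65%

T = 9/12 years.
By CIP, F/S equals the BRL-to-CAD growth ratio: 3.20762/3.1604 = 1.0149411.
The BRL side grows by (1 + 0.0980)^(9/12) = 1.0726345.
That pins the CAD growth at 1.0568441.
r = 1.0568441^(12/9) − 1 = 0.076501 → 7.65%.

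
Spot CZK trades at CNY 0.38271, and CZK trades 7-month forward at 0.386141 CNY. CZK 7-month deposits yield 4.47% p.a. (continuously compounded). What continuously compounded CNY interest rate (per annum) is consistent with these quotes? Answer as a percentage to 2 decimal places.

T = 7/12 years.
F/S = 0.386141/0.38271 = 1.0089650 = (growth of CNY) / (growth of CZK).
The CZK side grows by e^(0.0447×7/12) = 1.0264179.
That pins the CNY growth at 1.0356197.
Take logs: ln 1.0356197 / (7/12) = 0.060000, so 6.00%.

6.00%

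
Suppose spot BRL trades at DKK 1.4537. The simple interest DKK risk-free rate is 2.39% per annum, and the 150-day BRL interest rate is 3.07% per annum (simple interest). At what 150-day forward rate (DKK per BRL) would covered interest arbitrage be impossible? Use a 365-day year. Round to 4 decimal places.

T = 150/365 years.
DKK accumulates by 1 + 0.0239×150/365 = 1.0098219.
BRL growth factor: 1 + 0.0307×150/365 = 1.0126164.
So F = 1.4537 × 1.0098219 / 1.0126164 = 1.449688 (DKK/BRL).

1.4497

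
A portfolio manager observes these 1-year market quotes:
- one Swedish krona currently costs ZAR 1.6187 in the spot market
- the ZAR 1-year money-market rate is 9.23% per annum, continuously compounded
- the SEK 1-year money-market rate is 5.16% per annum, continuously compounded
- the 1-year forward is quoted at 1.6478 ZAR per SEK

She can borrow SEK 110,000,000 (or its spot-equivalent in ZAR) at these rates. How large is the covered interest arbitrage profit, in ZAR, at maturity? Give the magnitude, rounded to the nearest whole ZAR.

T = 1 year.
Route A — deposit SEK, sell forward: 110,000,000 × 1.05295447648 × 1.6478 = ZAR 190,856,422.50.
Route B — convert at spot, deposit ZAR: 110,000,000 × 1.6187 × 1.09669378087 = ZAR 195,274,004.54.
The quoted forward undervalues SEK, so borrow SEK, convert to ZAR at spot, deposit the ZAR at 9.23%, and buy SEK forward at 1.6478 to cover the loan.
The gap between the two covered legs is ZAR 4,417,582.

ZAR 4,417,582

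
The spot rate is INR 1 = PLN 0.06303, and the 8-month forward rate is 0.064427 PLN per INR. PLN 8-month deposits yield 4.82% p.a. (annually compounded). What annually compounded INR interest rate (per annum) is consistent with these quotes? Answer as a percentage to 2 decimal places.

1.43%

T = 8/12 years.
By CIP, F/S equals the PLN-to-INR growth ratio: 0.064427/0.06303 = 1.0221640.
The PLN side grows by (1 + 0.0482)^(8/12) = 1.0318806.
That pins the INR growth at 1.0095059.
r = 1.0095059^(12/8) − 1 = 0.014293 → 1.43%.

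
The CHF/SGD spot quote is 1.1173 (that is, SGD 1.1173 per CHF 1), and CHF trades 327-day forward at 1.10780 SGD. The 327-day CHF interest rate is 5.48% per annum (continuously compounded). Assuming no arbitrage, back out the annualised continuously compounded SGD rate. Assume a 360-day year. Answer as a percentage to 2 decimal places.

4.54%

T = 327/360 years.
F/S = 1.1078/1.1173 = 0.9914974 = (growth of SGD) / (growth of CHF).
The CHF side grows by e^(0.0548×327/360) = 1.0510363.
So the SGD growth factor = 1.0420998.
r = ln(1.0420998)/(327/360) = 0.045399 → 4.54%.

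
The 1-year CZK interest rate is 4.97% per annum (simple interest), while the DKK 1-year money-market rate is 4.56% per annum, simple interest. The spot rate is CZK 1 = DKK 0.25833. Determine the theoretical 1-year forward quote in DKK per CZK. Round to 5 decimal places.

0.25732

T = 1 year.
DKK accumulates by 1 + 0.0456×1 = 1.045600.
Growth of 1 CZK over T: 1 + 0.0497×1 = 1.049700.
CIP: F = S · (grow DKK)/(grow CZK) = 0.25833 × 1.045600/1.049700 = 0.2573210 DKK per CZK.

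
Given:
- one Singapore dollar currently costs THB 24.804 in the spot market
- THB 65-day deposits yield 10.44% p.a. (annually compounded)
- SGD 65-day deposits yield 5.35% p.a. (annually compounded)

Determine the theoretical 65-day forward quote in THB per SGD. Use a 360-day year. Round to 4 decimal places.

T = 65/360 years.
THB accumulates by (1 + 0.1044)^(65/360) = 1.01809126.
SGD accumulates by (1 + 0.0535)^(65/360) = 1.0094546.
Forward (THB per SGD) = 24.804 × 1.01809126 / 1.0094546 = 25.016217.

25.0162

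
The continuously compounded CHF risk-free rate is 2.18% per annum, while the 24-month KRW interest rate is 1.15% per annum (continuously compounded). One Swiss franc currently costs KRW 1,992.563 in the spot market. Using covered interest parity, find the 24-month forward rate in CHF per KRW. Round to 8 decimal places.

0.00051231

T = 2 years.
KRW accumulates by e^(0.0115×2) = 1.0232665.
Growth of 1 CHF over T: e^(0.0218×2) = 1.0445644.
Forward (KRW per CHF) = 1992.563 × 1.0232665 / 1.0445644 = 1951.936.
Quoted the other way: 1/1951.936 = 0.00051231 CHF per KRW.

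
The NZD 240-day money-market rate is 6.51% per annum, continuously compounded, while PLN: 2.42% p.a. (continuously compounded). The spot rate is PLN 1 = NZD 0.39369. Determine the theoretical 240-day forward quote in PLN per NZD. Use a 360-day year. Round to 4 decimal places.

2.4717

T = 240/360 years.
Growth of 1 NZD over T: e^(0.0651×240/360) = 1.0443556.
PLN accumulates by e^(0.0242×240/360) = 1.0162642.
Forward (NZD per PLN) = 0.39369 × 1.0443556 / 1.0162642 = 0.4045723.
Quoted the other way: 1/0.4045723 = 2.4717 PLN per NZD.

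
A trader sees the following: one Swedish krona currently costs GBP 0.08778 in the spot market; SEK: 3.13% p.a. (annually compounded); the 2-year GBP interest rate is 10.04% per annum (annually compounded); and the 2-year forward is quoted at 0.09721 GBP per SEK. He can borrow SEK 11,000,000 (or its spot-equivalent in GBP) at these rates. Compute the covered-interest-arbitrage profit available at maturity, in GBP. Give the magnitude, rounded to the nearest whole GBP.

T = 2 years.
Keep in SEK, deliver into the forward: 11,000,000·1.06357969·0.09721 = GBP 1,137,296.40.
Swap to GBP now, deposit: 11,000,000·0.08778·1.21088016 = GBP 1,169,201.66.
The quoted forward undervalues SEK, so borrow SEK, convert to GBP at spot, deposit the GBP at 10.04%, and buy SEK forward at 0.09721 to cover the loan.
The gap between the two covered legs is GBP 31,905.

GBP 31,905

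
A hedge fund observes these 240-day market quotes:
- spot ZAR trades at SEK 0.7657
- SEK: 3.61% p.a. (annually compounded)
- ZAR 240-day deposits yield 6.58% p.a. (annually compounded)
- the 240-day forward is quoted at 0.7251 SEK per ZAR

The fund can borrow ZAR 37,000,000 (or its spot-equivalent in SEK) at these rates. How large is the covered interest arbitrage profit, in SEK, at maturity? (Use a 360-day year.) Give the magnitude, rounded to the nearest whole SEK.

T = 240/360 years.
Invest the ZAR and cover forward: 37,000,000 × 1.0433991468 × 0.7251 = SEK 27,993,042.69.
Convert at spot and invest in SEK: 37,000,000 × 0.7657 × 1.023924141 = SEK 29,008,692.45.
The quoted forward undervalues ZAR, so borrow ZAR, convert to SEK at spot, deposit the SEK at 3.61%, and buy ZAR forward at 0.7251 to cover the loan.
Arbitrage profit = |27,993,042.69 − 29,008,692.45| = SEK 1,015,650.

SEK 1,015,650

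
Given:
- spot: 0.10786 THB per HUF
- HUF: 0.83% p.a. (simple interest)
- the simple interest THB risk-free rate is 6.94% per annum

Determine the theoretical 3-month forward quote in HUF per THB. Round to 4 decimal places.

9.1321

T = 3/12 years.
Growth of 1 THB over T: 1 + 0.0694×3/12 = 1.017350.
HUF growth factor: 1 + 0.0083×3/12 = 1.002075.
Forward (THB per HUF) = 0.10786 × 1.017350 / 1.002075 = 0.1095041.
Invert for HUF per THB: 1 / 0.1095041 = 9.1321.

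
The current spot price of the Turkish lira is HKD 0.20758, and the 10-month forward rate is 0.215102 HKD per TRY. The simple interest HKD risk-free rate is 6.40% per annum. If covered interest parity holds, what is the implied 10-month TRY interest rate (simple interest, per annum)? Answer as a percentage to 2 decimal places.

T = 10/12 years.
CIP gives F = S · g_HKD/g_TRY, so g_HKD/g_TRY = 0.215102/0.20758 = 1.0362366.
The HKD side grows by 1 + 0.0640×10/12 = 1.0533333.
So the TRY growth factor = 1.0164988.
r = (1.0164988 − 1)/(10/12) = 0.019799 → 1.98%.

1.98%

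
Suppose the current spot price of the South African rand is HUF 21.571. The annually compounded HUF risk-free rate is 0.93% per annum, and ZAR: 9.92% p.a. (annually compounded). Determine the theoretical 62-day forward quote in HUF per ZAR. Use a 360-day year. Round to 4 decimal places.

T = 62/360 years.
HUF growth factor: (1 + 0.0093)^(62/360) = 1.00159554.
ZAR growth factor: (1 + 0.0992)^(62/360) = 1.01642263.
CIP: F = S · (grow HUF)/(grow ZAR) = 21.571 × 1.00159554/1.01642263 = 21.256333 HUF per ZAR.

21.2563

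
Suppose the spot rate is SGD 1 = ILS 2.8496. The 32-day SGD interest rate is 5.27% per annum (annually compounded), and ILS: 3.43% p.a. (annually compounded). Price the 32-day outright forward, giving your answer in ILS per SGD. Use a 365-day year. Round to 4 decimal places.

T = 32/365 years.
ILS accumulates by (1 + 0.0343)^(32/365) = 1.0029611.
SGD growth factor: (1 + 0.0527)^(32/365) = 1.0045128.
So F = 2.8496 × 1.0029611 / 1.0045128 = 2.845198 (ILS/SGD).

2.8452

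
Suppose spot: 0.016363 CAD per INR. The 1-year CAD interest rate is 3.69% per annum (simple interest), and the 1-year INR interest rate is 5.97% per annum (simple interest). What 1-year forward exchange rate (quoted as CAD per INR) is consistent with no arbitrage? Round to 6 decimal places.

0.016011

T = 1 year.
CAD growth factor: 1 + 0.0369×1 = 1.036900.
INR growth factor: 1 + 0.0597×1 = 1.059700.
So F = 0.016363 × 1.036900 / 1.059700 = 0.01601094 (CAD/INR).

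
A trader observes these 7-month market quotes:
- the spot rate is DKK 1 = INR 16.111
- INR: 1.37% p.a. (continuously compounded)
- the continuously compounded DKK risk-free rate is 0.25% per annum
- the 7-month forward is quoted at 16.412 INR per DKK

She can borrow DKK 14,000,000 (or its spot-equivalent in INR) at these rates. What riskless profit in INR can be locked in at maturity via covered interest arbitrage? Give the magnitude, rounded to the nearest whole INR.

INR 2,739,548

T = 7/12 years.
Keep in DKK, deliver into the forward: 14,000,000·1.00145939722·16.412 = INR 230,103,322.78.
Swap to INR now, deposit: 14,000,000·16.111·1.00802368527 = INR 227,363,774.31.
The quoted forward overvalues DKK, so borrow INR, buy DKK at spot, deposit the DKK at 0.25%, and sell the proceeds forward at 16.412.
The gap between the two covered legs is INR 2,739,548.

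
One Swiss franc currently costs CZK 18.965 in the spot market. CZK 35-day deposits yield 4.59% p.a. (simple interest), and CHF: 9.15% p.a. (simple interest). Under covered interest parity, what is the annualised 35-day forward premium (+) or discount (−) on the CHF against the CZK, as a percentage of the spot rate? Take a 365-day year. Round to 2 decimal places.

T = 35/365 years.
CIP forward (CZK per CHF) = 18.965 × 1.0044014/1.008774 = 18.882795.
(F − S)/S ÷ T = (18.882795 − 18.965)/18.965/(35/365) = -0.045203 → -4.52%.

-4.52%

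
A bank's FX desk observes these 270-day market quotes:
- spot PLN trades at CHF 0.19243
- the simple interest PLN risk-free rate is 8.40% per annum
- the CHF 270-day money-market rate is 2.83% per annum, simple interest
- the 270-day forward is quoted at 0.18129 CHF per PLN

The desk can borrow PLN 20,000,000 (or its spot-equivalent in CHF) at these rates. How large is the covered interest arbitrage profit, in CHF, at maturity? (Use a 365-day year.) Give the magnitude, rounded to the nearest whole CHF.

T = 270/365 years.
Route A — deposit PLN, sell forward: 20,000,000 × 1.062136986 × 0.18129 = CHF 3,851,096.28.
Route B — convert at spot, deposit CHF: 20,000,000 × 0.19243 × 1.020934247 = CHF 3,929,167.54.
The quoted forward undervalues PLN, so borrow PLN, convert to CHF at spot, deposit the CHF at 2.83%, and buy PLN forward at 0.18129 to cover the loan.
Arbitrage profit = |3,851,096.28 − 3,929,167.54| = CHF 78,071.

CHF 78,071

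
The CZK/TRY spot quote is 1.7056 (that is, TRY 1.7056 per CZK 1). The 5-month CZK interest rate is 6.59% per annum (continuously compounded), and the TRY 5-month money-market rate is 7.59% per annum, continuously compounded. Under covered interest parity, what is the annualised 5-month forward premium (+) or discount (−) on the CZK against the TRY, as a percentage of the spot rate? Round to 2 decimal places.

T = 5/12 years.
No-arbitrage forward: 1.7056 × 1.0321304 / 1.0278388 = 1.7127215 TRY/CZK.
(F − S)/S ÷ T = (1.7127215 − 1.7056)/1.7056/(5/12) = 0.010021 → 1.00%.

+1.00%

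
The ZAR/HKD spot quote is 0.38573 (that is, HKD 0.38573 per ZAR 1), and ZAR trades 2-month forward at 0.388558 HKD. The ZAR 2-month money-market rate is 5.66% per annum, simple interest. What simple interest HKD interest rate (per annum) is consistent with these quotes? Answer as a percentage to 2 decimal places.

10.10%

T = 2/12 years.
By CIP, F/S equals the HKD-to-ZAR growth ratio: 0.388558/0.38573 = 1.0073316.
The ZAR side grows by 1 + 0.0566×2/12 = 1.0094333.
So the HKD growth factor = 1.0168341.
(1.0168341 − 1)/T = 0.101005, i.e. 10.10%.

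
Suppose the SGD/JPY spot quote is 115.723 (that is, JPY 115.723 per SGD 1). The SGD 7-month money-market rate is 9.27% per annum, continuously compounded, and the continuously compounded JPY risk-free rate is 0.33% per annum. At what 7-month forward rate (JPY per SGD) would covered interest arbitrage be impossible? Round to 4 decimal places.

109.8427

T = 7/12 years.
Growth of 1 JPY over T: e^(0.0033×7/12) = 1.001926854.
SGD growth factor: e^(0.0927×7/12) = 1.055563766.
So F = 115.723 × 1.001926854 / 1.055563766 = 109.842707 (JPY/SGD).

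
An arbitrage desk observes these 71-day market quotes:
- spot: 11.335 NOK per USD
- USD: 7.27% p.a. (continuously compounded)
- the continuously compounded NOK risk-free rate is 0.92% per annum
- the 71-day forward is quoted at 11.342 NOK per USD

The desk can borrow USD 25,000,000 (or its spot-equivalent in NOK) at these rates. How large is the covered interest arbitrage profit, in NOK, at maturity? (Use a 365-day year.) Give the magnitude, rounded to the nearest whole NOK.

NOK 3,705,771

T = 71/365 years.
Route A — deposit USD, sell forward: 25,000,000 × 1.01424210991 × 11.342 = NOK 287,588,350.26.
Route B — convert at spot, deposit NOK: 25,000,000 × 11.335 × 1.00179119131 = NOK 283,882,578.84.
The quoted forward overvalues USD, so borrow NOK, buy USD at spot, deposit the USD at 7.27%, and sell the proceeds forward at 11.342.
Profit = 287,588,350.26 − 283,882,578.84 = NOK 3,705,771.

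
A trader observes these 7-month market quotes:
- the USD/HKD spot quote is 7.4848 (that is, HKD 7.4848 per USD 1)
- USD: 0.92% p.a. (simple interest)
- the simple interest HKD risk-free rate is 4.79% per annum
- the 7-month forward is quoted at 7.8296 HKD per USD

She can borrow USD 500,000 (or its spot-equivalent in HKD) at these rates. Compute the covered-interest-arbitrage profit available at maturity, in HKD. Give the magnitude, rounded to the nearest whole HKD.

T = 7/12 years.
Route A — deposit USD, sell forward: 500,000 × 1.005366667 × 7.8296 = HKD 3,935,809.43.
Route B — convert at spot, deposit HKD: 500,000 × 7.4848 × 1.027941667 = HKD 3,846,968.89.
The quoted forward overvalues USD, so borrow HKD, buy USD at spot, deposit the USD at 0.92%, and sell the proceeds forward at 7.8296.
The gap between the two covered legs is HKD 88,841.

HKD 88,841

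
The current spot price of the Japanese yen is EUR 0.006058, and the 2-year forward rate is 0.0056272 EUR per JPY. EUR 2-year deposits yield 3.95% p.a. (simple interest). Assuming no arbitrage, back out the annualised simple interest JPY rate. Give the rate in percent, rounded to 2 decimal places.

8.08%

T = 2 years.
By CIP, F/S equals the EUR-to-JPY growth ratio: 0.0056272/0.006058 = 0.9288874.
The EUR side grows by 1 + 0.0395×2 = 1.079000.
Hence g_JPY = 1.1616047.
(1.1616047 − 1)/T = 0.080802, i.e. 8.08%.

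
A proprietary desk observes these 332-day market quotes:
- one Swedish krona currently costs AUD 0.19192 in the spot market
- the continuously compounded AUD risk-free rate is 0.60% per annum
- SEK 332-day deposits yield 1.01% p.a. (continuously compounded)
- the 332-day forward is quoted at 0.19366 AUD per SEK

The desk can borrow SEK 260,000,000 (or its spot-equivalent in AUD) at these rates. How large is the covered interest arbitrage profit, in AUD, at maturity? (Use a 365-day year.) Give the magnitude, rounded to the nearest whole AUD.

T = 332/365 years.
Keep in SEK, deliver into the forward: 260,000,000·1.0092291779·0.19366 = AUD 50,816,303.87.
Swap to AUD now, deposit: 260,000,000·0.19192·1.0054724537 = AUD 50,172,271.06.
The quoted forward overvalues SEK, so borrow AUD, buy SEK at spot, deposit the SEK at 1.01%, and sell the proceeds forward at 0.19366.
Profit = 50,816,303.87 − 50,172,271.06 = AUD 644,033.

AUD 644,033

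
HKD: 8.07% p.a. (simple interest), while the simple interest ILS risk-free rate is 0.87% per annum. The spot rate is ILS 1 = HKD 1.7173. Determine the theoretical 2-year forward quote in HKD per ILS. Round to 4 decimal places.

T = 2 years.
Growth of 1 HKD over T: 1 + 0.0807×2 = 1.161400.
Growth of 1 ILS over T: 1 + 0.0087×2 = 1.017400.
Forward (HKD per ILS) = 1.7173 × 1.161400 / 1.017400 = 1.960362.

1.9604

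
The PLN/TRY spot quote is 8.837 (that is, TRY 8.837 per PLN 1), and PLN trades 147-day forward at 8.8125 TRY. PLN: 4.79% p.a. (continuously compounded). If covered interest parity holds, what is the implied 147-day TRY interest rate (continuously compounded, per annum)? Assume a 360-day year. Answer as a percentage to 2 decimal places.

T = 147/360 years.
By CIP, F/S equals the TRY-to-PLN growth ratio: 8.8125/8.837 = 0.9972276.
The PLN side grows by e^(0.0479×147/360) = 1.0197517.
Hence g_TRY = 1.0169245.
r = ln(1.0169245)/(147/360) = 0.041101 → 4.11%.

4.11%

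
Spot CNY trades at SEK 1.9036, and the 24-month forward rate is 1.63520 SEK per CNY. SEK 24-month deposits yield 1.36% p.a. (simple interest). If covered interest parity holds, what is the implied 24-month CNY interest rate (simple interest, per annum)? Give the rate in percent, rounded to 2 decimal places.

9.79%

T = 2 years.
F/S = 1.6352/1.9036 = 0.8590040 = (growth of SEK) / (growth of CNY).
SEK growth factor: 1 + 0.0136×2 = 1.027200.
Hence g_CNY = 1.1958035.
r = (1.1958035 − 1)/2 = 0.097902 → 9.79%.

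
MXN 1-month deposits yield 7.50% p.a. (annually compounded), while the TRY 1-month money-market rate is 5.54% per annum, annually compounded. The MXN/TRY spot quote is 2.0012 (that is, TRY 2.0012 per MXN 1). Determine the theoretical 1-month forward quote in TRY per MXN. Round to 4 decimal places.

1.9981

T = 1/12 years.
TRY growth factor: (1 + 0.0554)^(1/12) = 1.0045034.
Growth of 1 MXN over T: (1 + 0.0750)^(1/12) = 1.0060449.
CIP: F = S · (grow TRY)/(grow MXN) = 2.0012 × 1.0045034/1.0060449 = 1.998134 TRY per MXN.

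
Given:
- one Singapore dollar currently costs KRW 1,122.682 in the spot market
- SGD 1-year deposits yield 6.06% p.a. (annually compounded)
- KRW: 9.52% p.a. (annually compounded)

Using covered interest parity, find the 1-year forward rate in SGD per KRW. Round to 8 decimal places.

0.00086258

T = 1 year.
KRW growth factor: (1 + 0.0952)^1 = 1.095200.
Growth of 1 SGD over T: (1 + 0.0606)^1 = 1.060600.
Forward (KRW per SGD) = 1122.682 × 1.095200 / 1.060600 = 1159.307.
Invert for SGD per KRW: 1 / 1159.307 = 0.00086258.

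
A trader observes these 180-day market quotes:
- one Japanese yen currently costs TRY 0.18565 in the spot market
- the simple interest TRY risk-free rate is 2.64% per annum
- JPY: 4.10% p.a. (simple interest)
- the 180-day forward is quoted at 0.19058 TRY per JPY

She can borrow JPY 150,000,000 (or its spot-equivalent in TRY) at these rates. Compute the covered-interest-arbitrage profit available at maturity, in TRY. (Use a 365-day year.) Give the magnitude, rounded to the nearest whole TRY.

TRY 954,954

T = 180/365 years.
Invest the JPY and cover forward: 150,000,000 × 1.0202191781 × 0.19058 = TRY 29,165,005.64.
Convert at spot and invest in TRY: 150,000,000 × 0.18565 × 1.0130191781 = TRY 28,210,051.56.
The quoted forward overvalues JPY, so borrow TRY, buy JPY at spot, deposit the JPY at 4.10%, and sell the proceeds forward at 0.19058.
Profit = 29,165,005.64 − 28,210,051.56 = TRY 954,954.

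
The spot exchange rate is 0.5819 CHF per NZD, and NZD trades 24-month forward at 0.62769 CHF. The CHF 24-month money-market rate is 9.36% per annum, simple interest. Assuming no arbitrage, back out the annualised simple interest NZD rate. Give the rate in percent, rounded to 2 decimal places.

T = 2 years.
F/S = 0.62769/0.5819 = 1.0786905 = (growth of CHF) / (growth of NZD).
The CHF side grows by 1 + 0.0936×2 = 1.187200.
Hence g_NZD = 1.1005937.
(1.1005937 − 1)/T = 0.050297, i.e. 5.03%.

5.03%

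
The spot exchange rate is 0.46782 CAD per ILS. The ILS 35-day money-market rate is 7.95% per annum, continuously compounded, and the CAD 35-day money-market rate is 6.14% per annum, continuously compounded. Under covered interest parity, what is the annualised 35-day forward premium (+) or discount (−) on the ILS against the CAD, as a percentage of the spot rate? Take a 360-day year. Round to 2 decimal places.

-1.81%

T = 35/360 years.
F = S · g_CAD/g_ILS = 0.46782 × 1.0059873/1.0077591 = 0.46699750.
(F − S)/S ÷ T = (0.46699750 − 0.46782)/0.46782/(35/360) = -0.018084 → -1.81%.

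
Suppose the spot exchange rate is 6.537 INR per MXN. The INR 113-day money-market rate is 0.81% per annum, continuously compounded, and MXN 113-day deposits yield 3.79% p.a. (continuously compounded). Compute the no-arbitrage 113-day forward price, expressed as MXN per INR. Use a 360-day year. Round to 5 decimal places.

0.15441

T = 113/360 years.
INR growth factor: e^(0.0081×113/360) = 1.0025457.
MXN growth factor: e^(0.0379×113/360) = 1.0119674.
CIP: F = S · (grow INR)/(grow MXN) = 6.537 × 1.0025457/1.0119674 = 6.476139 INR per MXN.
Quoted the other way: 1/6.476139 = 0.15441 MXN per INR.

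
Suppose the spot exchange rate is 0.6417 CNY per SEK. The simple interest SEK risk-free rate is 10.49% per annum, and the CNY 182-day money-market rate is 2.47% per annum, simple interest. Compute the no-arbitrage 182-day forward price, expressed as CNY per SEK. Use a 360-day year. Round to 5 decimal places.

T = 182/360 years.
Growth of 1 CNY over T: 1 + 0.0247×182/360 = 1.0124872.
SEK accumulates by 1 + 0.1049×182/360 = 1.0530328.
So F = 0.6417 × 1.0124872 / 1.0530328 = 0.6169922 (CNY/SEK).

0.61699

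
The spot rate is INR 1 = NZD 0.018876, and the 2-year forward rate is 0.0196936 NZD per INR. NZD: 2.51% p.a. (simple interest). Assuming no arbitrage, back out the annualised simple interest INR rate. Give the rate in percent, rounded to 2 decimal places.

T = 2 years.
By CIP, F/S equals the NZD-to-INR growth ratio: 0.0196936/0.018876 = 1.0433143.
NZD growth factor: 1 + 0.0251×2 = 1.050200.
Hence g_INR = 1.0065998.
(1.0065998 − 1)/T = 0.003300, i.e. 0.33%.

0.33%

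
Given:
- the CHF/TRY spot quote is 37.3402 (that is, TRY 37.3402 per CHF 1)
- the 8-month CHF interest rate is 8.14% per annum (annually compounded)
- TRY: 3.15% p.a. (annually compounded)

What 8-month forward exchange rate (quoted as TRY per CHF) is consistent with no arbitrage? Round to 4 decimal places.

T = 8/12 years.
TRY growth factor: (1 + 0.0315)^(8/12) = 1.02089127.
CHF growth factor: (1 + 0.0814)^(8/12) = 1.05355588.
CIP: F = S · (grow TRY)/(grow CHF) = 37.3402 × 1.02089127/1.05355588 = 36.182499 TRY per CHF.

36.1825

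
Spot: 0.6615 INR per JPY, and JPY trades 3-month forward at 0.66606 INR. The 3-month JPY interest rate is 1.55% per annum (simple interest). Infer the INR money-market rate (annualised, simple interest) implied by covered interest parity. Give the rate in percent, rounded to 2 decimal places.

4.32%

T = 3/12 years.
CIP gives F = S · g_INR/g_JPY, so g_INR/g_JPY = 0.66606/0.6615 = 1.0068934.
JPY growth factor: 1 + 0.0155×3/12 = 1.003875.
That pins the INR growth at 1.0107951.
r = (1.0107951 − 1)/(3/12) = 0.043180 → 4.32%.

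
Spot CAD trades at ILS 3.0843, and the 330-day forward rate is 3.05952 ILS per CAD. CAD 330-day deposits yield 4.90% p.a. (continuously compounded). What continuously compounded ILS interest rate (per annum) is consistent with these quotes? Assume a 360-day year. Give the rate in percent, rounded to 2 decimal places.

4.02%

T = 330/360 years.
F/S = 3.05952/3.0843 = 0.9919658 = (growth of ILS) / (growth of CAD).
The CAD side grows by e^(0.0490×330/360) = 1.0459407.
So the ILS growth factor = 1.0375374.
Take logs: ln 1.0375374 / (330/360) = 0.040200, so 4.02%.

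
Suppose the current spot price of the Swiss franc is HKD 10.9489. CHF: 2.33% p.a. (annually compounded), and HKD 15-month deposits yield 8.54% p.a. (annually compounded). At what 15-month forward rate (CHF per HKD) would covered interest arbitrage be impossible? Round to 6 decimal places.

T = 15/12 years.
HKD growth factor: (1 + 0.0854)^(15/12) = 1.1078661.
CHF accumulates by (1 + 0.0233)^(15/12) = 1.0292093.
Forward (HKD per CHF) = 10.9489 × 1.1078661 / 1.0292093 = 11.78566.
Quoted the other way: 1/11.78566 = 0.084849 CHF per HKD.

0.084849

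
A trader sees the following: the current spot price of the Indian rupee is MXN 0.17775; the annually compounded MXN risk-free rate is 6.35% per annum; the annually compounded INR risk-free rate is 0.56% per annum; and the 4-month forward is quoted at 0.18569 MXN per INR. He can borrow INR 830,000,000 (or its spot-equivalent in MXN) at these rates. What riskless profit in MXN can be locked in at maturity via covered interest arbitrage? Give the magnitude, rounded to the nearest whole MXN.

T = 4/12 years.
Invest the INR and cover forward: 830,000,000 × 1.00186319302 × 0.18569 = MXN 154,409,860.34.
Convert at spot and invest in MXN: 830,000,000 × 0.17775 × 1.02073380491 = MXN 150,591,410.07.
The quoted forward overvalues INR, so borrow MXN, buy INR at spot, deposit the INR at 0.56%, and sell the proceeds forward at 0.18569.
Profit = 154,409,860.34 − 150,591,410.07 = MXN 3,818,450.

MXN 3,818,450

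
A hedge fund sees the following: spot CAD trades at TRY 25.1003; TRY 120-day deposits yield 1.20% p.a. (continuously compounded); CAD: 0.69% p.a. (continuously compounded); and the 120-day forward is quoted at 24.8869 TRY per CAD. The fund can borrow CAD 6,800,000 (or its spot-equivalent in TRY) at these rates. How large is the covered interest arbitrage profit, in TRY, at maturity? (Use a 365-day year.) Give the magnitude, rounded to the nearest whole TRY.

T = 120/365 years.
Route A — deposit CAD, sell forward: 6,800,000 × 1.00227106813 × 24.8869 = TRY 169,615,254.95.
Route B — convert at spot, deposit TRY: 6,800,000 × 25.1003 × 1.00395299805 = TRY 171,356,745.77.
The quoted forward undervalues CAD, so borrow CAD, convert to TRY at spot, deposit the TRY at 1.20%, and buy CAD forward at 24.8869 to cover the loan.
Arbitrage profit = |169,615,254.95 − 171,356,745.77| = TRY 1,741,491.

TRY 1,741,491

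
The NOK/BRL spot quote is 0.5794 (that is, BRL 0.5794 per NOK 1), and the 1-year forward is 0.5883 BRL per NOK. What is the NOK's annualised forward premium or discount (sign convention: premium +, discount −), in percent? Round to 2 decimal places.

+1.54%

T = 1 year.
(F − S)/S = (0.5883 − 0.5794)/0.5794 = 0.0153607.
×(1/T) gives 1.54% p.a.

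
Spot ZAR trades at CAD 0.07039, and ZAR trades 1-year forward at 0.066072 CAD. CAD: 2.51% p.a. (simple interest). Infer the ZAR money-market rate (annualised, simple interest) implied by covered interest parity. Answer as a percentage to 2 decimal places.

9.21%

T = 1 year.
F/S = 0.066072/0.07039 = 0.9386561 = (growth of CAD) / (growth of ZAR).
CAD growth factor: 1 + 0.0251×1 = 1.025100.
Hence g_ZAR = 1.0920933.
(1.0920933 − 1)/T = 0.092093, i.e. 9.21%.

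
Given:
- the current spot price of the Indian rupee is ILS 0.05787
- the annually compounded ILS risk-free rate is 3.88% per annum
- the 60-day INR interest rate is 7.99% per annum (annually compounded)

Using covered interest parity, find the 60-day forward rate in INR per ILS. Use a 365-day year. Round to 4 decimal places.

17.3907

T = 60/365 years.
ILS accumulates by (1 + 0.0388)^(60/365) = 1.00627708.
INR growth factor: (1 + 0.0799)^(60/365) = 1.01271608.
CIP: F = S · (grow ILS)/(grow INR) = 0.05787 × 1.00627708/1.01271608 = 0.057502054 ILS per INR.
Quoted the other way: 1/0.057502054 = 17.3907 INR per ILS.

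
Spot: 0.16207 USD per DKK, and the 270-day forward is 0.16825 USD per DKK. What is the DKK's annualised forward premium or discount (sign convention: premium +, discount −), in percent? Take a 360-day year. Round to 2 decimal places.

+5.08%

T = 270/360 years.
Period premium: (0.16825 − 0.16207)/0.16207 = 0.0381317.
Per annum: 0.0381317 / (270/360) = 0.050842 = 5.08%.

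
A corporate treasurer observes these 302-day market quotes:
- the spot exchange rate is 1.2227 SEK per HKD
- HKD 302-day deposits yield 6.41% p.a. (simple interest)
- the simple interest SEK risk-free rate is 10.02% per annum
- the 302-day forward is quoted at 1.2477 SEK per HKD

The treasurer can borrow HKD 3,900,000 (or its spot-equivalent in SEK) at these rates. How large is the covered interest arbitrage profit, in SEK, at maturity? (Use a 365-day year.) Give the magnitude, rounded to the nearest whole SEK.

T = 302/365 years.
Keep in HKD, deliver into the forward: 3,900,000·1.053036164·1.2477 = SEK 5,124,105.57.
Swap to SEK now, deposit: 3,900,000·1.2227·1.082905205 = SEK 5,163,865.96.
The quoted forward undervalues HKD, so borrow HKD, convert to SEK at spot, deposit the SEK at 10.02%, and buy HKD forward at 1.2477 to cover the loan.
Profit = 5,163,865.96 − 5,124,105.57 = SEK 39,760.

SEK 39,760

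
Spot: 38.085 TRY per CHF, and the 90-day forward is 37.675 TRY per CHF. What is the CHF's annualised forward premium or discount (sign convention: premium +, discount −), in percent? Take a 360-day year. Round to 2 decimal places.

-4.31%

T = 90/360 years.
(F − S)/S = (37.675 − 38.085)/38.085 = -0.0107654.
×(1/T) gives -4.31% p.a.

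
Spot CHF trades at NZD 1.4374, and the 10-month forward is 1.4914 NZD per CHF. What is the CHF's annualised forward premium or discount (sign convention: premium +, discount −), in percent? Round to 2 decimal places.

T = 10/12 years.
CHF trades forward at +3.75678% vs spot over the period.
Per annum: 0.0375678 / (10/12) = 0.045081 = 4.51%.

+4.51%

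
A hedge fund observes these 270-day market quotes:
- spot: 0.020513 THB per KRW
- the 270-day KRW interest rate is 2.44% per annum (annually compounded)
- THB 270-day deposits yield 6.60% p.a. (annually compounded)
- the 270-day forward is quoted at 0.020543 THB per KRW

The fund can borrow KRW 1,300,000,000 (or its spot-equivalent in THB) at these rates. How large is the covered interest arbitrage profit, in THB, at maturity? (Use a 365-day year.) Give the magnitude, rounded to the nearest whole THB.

T = 270/365 years.
Route A — deposit KRW, sell forward: 1,300,000,000 × 1.0179925818 × 0.020543 = THB 27,186,408.09.
Route B — convert at spot, deposit THB: 1,300,000,000 × 0.020513 × 1.048413795 = THB 27,957,945.83.
The quoted forward undervalues KRW, so borrow KRW, convert to THB at spot, deposit the THB at 6.60%, and buy KRW forward at 0.020543 to cover the loan.
Profit = 27,957,945.83 − 27,186,408.09 = THB 771,538.

THB 771,538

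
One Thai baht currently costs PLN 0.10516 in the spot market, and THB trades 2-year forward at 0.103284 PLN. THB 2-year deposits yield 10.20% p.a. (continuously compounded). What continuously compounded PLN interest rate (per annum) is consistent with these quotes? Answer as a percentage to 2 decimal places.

T = 2 years.
CIP gives F = S · g_PLN/g_THB, so g_PLN/g_THB = 0.103284/0.10516 = 0.9821605.
The THB side grows by e^(0.1020×2) = 1.2262982.
Hence g_PLN = 1.2044217.
Take logs: ln 1.2044217 / 2 = 0.093000, so 9.30%.

9.30%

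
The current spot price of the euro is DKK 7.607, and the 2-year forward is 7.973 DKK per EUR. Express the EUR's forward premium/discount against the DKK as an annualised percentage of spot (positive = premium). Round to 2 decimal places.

+2.41%

T = 2 years.
EUR trades forward at +4.81136% vs spot over the period.
×(1/T) gives 2.41% p.a.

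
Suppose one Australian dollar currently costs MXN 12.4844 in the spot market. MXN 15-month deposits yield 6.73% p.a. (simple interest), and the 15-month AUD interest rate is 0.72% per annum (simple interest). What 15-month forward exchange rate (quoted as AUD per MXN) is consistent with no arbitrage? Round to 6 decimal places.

T = 15/12 years.
Growth of 1 MXN over T: 1 + 0.0673×15/12 = 1.084125.
Growth of 1 AUD over T: 1 + 0.0072×15/12 = 1.009000.
Forward (MXN per AUD) = 12.4844 × 1.084125 / 1.009000 = 13.41392.
Invert for AUD per MXN: 1 / 13.41392 = 0.074549.

0.074549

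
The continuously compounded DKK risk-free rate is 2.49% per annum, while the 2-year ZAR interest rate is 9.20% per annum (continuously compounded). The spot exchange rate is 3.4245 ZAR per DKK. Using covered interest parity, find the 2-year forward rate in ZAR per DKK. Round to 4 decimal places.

3.9163

T = 2 years.
ZAR accumulates by e^(0.0920×2) = 1.2020158.
Growth of 1 DKK over T: e^(0.0249×2) = 1.0510609.
Forward (ZAR per DKK) = 3.4245 × 1.2020158 / 1.0510609 = 3.916332.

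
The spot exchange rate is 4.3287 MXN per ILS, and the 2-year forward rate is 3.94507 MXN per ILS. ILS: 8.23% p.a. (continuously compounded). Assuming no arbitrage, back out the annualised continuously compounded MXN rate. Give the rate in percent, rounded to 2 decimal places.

3.59%

T = 2 years.
F/S = 3.94507/4.3287 = 0.9113752 = (growth of MXN) / (growth of ILS).
ILS growth factor: e^(0.0823×2) = 1.1789215.
So the MXN growth factor = 1.0744398.
Take logs: ln 1.0744398 / 2 = 0.035900, so 3.59%.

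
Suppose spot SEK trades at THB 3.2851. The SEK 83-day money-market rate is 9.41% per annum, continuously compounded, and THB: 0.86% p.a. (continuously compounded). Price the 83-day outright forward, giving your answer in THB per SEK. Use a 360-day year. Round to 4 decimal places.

T = 83/360 years.
THB growth factor: e^(0.0086×83/360) = 1.0019847.
SEK growth factor: e^(0.0941×83/360) = 1.0219323.
CIP: F = S · (grow THB)/(grow SEK) = 3.2851 × 1.0019847/1.0219323 = 3.220977 THB per SEK.

3.2210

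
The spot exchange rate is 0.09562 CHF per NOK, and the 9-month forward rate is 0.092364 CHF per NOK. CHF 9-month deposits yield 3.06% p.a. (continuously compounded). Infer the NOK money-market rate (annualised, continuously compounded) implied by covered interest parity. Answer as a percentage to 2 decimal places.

7.68%

T = 9/12 years.
F/S = 0.092364/0.09562 = 0.9659485 = (growth of CHF) / (growth of NOK).
The CHF side grows by e^(0.0306×9/12) = 1.0232154.
That pins the NOK growth at 1.0592857.
Take logs: ln 1.0592857 / (9/12) = 0.076793, so 7.68%.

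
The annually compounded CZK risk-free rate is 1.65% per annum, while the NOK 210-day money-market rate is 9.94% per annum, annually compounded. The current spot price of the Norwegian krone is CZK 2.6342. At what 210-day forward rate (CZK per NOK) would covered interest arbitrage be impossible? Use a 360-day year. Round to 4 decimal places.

T = 210/360 years.
Growth of 1 CZK over T: (1 + 0.0165)^(210/360) = 1.0095922.
NOK growth factor: (1 + 0.0994)^(210/360) = 1.0568358.
CIP: F = S · (grow CZK)/(grow NOK) = 2.6342 × 1.0095922/1.0568358 = 2.516444 CZK per NOK.

2.5164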